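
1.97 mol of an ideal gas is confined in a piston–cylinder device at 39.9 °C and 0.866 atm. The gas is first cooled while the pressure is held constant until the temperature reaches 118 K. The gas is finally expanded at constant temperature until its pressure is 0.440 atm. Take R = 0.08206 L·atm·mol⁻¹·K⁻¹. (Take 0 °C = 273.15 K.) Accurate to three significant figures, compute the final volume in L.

V₃ ≈ 43.4 L

Convert: T₁ = 313.0 K.
From PV = nRT: V₁ = nRT₁/P₁ = 58.44 L.
Isobaric, so V/T is constant: P₂ = P₁; V₂ = V₁·(T₂/T₁) = 22.03 L.
Isothermal, so P V is constant: T₃ = T₂; V₃ = V₂·(P₂/P₃) = 43.35 L.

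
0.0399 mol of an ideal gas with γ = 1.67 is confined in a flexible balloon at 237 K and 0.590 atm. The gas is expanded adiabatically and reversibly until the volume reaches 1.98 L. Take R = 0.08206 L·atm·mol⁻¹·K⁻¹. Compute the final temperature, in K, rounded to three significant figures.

From PV = nRT: V₁ = nRT₁/P₁ = 1.315 L.
Adiabatic (γ = 1.67), T V^(γ−1) and P V^γ constant: T₂ = T₁·(V₁/V₂)^(γ−1) = 180.2 K; P₂ = P₁·(V₁/V₂)^γ = 0.2980 atm.

T₂ ≈ 180 K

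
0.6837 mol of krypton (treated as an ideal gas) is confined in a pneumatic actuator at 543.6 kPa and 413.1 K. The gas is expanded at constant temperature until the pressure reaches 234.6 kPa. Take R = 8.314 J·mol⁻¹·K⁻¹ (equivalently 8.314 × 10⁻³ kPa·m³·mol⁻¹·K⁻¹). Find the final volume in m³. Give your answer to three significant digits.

V₂ ≈ 0.0100 m³

From PV = nRT: V₁ = nRT₁/P₁ = 0.004320 m³.
Isothermal, so P V is constant: T₂ = T₁; V₂ = V₁·(P₁/P₂) = 0.01001 m³.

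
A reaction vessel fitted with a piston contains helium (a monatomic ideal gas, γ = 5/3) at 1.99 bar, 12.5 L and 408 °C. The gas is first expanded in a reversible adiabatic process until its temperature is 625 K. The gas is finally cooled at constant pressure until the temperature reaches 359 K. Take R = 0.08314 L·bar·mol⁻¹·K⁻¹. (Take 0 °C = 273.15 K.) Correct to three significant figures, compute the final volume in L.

V₃ ≈ 8.17 L

Convert: T₁ = 681.1 K.
Adiabatic (γ = 5/3), T V^(γ−1) and P V^γ constant: P₂ = P₁·(T₂/T₁)^(γ/(γ−1)) = 1.605 bar; V₂ = V₁·(T₁/T₂)^(1/(γ−1)) = 14.22 L.
P constant ⇒ V ∝ T: P₃ = P₂; V₃ = V₂·(T₃/T₂) = 8.169 L.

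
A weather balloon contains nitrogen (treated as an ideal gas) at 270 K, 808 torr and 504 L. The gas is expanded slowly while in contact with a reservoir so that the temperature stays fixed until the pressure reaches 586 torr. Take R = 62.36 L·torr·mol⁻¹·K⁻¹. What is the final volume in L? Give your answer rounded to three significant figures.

Isothermal, so P V is constant: T₂ = T₁; V₂ = V₁·(P₁/P₂) = 694.9 L.

V₂ ≈ 695 L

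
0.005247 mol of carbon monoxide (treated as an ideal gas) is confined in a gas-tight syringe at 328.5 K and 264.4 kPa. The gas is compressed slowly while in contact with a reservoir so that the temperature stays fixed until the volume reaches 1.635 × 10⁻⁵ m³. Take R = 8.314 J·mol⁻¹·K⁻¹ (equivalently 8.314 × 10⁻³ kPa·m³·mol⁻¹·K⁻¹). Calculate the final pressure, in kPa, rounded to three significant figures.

P₂ ≈ 876 kPa

From PV = nRT: V₁ = nRT₁/P₁ = 5.420e-05 m³.
T constant ⇒ Boyle's law P V = const: T₂ = T₁; P₂ = P₁·(V₁/V₂) = 876.5 kPa.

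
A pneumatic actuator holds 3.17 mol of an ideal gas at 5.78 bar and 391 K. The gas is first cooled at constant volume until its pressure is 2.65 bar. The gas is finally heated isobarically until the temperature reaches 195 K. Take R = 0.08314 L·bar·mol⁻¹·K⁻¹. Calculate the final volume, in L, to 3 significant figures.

V₃ ≈ 19.4 L

From PV = nRT: V₁ = nRT₁/P₁ = 17.83 L.
Isochoric, so P/T is constant: V₂ = V₁; T₂ = T₁·(P₂/P₁) = 179.3 K.
Isobaric, so V/T is constant: P₃ = P₂; V₃ = V₂·(T₃/T₂) = 19.39 L.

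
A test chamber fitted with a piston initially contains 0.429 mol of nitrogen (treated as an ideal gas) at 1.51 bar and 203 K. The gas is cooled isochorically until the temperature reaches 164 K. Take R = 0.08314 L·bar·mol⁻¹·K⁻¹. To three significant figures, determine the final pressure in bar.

P₂ ≈ 1.22 bar

From PV = nRT: V₁ = nRT₁/P₁ = 4.795 L.
V constant ⇒ P ∝ T: V₂ = V₁; P₂ = P₁·(T₂/T₁) = 1.220 bar.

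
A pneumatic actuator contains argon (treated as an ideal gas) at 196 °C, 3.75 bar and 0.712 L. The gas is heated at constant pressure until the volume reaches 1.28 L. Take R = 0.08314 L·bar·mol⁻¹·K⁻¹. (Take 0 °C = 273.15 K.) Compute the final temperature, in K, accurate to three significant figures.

T₂ ≈ 843 K

Convert: T₁ = 469.1 K.
P constant ⇒ V ∝ T: P₂ = P₁; T₂ = T₁·(V₂/V₁) = 843.4 K.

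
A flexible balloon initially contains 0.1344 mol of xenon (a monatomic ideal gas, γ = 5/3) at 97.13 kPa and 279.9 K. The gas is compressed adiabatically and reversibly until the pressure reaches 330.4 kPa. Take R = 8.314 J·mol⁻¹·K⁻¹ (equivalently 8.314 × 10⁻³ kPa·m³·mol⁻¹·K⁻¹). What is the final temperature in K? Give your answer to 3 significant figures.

From PV = nRT: V₁ = nRT₁/P₁ = 0.003220 m³.
Adiabatic (γ = 5/3), T V^(γ−1) and P V^γ constant: T₂ = T₁·(P₂/P₁)^((γ−1)/γ) = 456.7 K; V₂ = V₁·(P₁/P₂)^(1/γ) = 0.001545 m³.

T₂ ≈ 457 K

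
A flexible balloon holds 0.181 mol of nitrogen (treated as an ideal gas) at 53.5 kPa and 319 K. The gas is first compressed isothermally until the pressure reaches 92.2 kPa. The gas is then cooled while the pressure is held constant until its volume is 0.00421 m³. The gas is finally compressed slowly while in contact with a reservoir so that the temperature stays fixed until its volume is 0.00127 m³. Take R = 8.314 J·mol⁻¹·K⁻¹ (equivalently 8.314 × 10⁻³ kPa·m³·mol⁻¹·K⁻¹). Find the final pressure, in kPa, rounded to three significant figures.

From PV = nRT: V₁ = nRT₁/P₁ = 0.008973 m³.
Isothermal, so P V is constant: T₂ = T₁; V₂ = V₁·(P₁/P₂) = 0.005207 m³.
P constant ⇒ V ∝ T: P₃ = P₂; T₃ = T₂·(V₃/V₂) = 257.9 K.
Isothermal, so P V is constant: T₄ = T₃; P₄ = P₃·(V₃/V₄) = 305.6 kPa.

P₄ ≈ 306 kPa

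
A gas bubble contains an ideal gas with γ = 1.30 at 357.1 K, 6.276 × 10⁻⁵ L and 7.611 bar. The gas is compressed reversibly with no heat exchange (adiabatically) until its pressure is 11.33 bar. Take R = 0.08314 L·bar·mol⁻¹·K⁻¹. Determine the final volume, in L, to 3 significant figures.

V₂ ≈ 4.62e-05 L

Reversible adiabatic, γ = 1.30: T₂ = T₁·(P₂/P₁)^((γ−1)/γ) = 391.4 K; V₂ = V₁·(P₁/P₂)^(1/γ) = 4.621e-05 L.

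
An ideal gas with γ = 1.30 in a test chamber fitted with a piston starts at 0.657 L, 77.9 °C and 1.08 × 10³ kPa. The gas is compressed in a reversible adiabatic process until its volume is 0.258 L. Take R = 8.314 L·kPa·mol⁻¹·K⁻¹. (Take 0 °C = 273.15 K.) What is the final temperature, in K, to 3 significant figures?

Convert: T₁ = 351.0 K.
Reversible adiabatic, γ = 1.30: T₂ = T₁·(V₁/V₂)^(γ−1) = 464.7 K; P₂ = P₁·(V₁/V₂)^γ = 3640 kPa.

T₂ ≈ 465 K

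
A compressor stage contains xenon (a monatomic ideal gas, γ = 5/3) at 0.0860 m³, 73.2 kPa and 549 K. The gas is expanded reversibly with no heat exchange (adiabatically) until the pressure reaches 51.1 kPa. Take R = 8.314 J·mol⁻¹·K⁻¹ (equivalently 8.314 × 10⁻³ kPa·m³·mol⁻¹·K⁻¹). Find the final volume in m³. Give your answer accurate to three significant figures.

V₂ ≈ 0.107 m³

Adiabatic (γ = 5/3), T V^(γ−1) and P V^γ constant: T₂ = T₁·(P₂/P₁)^((γ−1)/γ) = 475.5 K; V₂ = V₁·(P₁/P₂)^(1/γ) = 0.1067 m³.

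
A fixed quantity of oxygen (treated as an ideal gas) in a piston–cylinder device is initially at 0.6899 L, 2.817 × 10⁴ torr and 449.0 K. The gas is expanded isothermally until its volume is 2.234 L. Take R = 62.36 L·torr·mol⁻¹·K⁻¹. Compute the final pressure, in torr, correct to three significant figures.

P₂ ≈ 8.70e+03 torr

Isothermal, so P V is constant: T₂ = T₁; P₂ = P₁·(V₁/V₂) = 8699 torr.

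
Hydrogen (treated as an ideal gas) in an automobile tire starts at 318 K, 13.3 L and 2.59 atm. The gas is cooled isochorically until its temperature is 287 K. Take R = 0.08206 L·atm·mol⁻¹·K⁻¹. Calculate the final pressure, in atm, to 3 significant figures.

V constant ⇒ P ∝ T: V₂ = V₁; P₂ = P₁·(T₂/T₁) = 2.338 atm.

P₂ ≈ 2.34 atm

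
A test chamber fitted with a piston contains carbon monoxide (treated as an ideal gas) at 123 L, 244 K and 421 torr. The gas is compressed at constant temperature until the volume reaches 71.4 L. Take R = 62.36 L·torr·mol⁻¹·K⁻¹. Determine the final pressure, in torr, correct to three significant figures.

T constant ⇒ Boyle's law P V = const: T₂ = T₁; P₂ = P₁·(V₁/V₂) = 725.3 torr.

P₂ ≈ 725 torr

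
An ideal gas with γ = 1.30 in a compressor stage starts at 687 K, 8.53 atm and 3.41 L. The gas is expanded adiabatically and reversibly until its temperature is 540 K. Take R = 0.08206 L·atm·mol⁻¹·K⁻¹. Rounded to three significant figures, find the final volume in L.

V₂ ≈ 7.61 L

Reversible adiabatic, γ = 1.30: P₂ = P₁·(T₂/T₁)^(γ/(γ−1)) = 3.005 atm; V₂ = V₁·(T₁/T₂)^(1/(γ−1)) = 7.608 L.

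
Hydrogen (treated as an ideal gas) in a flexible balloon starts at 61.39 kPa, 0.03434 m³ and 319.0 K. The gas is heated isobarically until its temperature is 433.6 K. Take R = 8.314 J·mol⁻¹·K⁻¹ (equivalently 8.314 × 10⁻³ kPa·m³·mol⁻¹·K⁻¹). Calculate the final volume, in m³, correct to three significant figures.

P constant ⇒ V ∝ T: P₂ = P₁; V₂ = V₁·(T₂/T₁) = 0.04668 m³.

V₂ ≈ 0.0467 m³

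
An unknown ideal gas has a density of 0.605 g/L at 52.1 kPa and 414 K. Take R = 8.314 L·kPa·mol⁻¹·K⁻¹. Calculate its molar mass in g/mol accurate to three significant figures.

ρ = PM/(RT) ⇒ M = ρRT/P = (0.605 × 8.314 × 414.0) / 52.1

M ≈ 40.0 g/mol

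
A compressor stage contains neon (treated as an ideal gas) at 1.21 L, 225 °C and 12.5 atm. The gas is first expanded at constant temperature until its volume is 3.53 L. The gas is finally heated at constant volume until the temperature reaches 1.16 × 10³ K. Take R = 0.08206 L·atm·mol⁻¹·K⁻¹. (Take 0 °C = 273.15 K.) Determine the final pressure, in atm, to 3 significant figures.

Convert: T₁ = 498.1 K.
T constant ⇒ Boyle's law P V = const: T₂ = T₁; P₂ = P₁·(V₁/V₂) = 4.285 atm.
Isochoric, so P/T is constant: V₃ = V₂; P₃ = P₂·(T₃/T₂) = 9.977 atm.

P₃ ≈ 9.98 atm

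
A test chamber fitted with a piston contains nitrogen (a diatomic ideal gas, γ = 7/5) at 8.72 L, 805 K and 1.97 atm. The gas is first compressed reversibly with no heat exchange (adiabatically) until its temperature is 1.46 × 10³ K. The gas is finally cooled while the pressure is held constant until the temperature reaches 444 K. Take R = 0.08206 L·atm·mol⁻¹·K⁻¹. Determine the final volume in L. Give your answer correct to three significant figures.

Adiabatic (γ = 7/5), T V^(γ−1) and P V^γ constant: P₂ = P₁·(T₂/T₁)^(γ/(γ−1)) = 15.83 atm; V₂ = V₁·(T₁/T₂)^(1/(γ−1)) = 1.968 L.
P constant ⇒ V ∝ T: P₃ = P₂; V₃ = V₂·(T₃/T₂) = 0.5986 L.

V₃ ≈ 0.599 L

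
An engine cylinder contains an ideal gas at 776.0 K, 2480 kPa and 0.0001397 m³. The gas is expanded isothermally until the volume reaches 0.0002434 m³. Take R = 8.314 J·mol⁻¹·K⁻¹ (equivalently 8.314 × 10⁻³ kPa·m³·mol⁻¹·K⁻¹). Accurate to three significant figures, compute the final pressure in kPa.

P₂ ≈ 1.42e+03 kPa

T constant ⇒ Boyle's law P V = const: T₂ = T₁; P₂ = P₁·(V₁/V₂) = 1423 kPa.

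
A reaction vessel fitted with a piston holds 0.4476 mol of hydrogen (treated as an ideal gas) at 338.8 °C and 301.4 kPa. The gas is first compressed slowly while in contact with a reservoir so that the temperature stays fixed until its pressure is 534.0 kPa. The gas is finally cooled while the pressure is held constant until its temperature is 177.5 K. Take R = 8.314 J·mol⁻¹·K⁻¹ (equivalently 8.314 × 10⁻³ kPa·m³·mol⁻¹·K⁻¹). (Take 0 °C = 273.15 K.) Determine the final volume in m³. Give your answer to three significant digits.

V₃ ≈ 0.00124 m³

Convert: T₁ = 612.0 K.
From PV = nRT: V₁ = nRT₁/P₁ = 0.007556 m³.
T constant ⇒ Boyle's law P V = const: T₂ = T₁; V₂ = V₁·(P₁/P₂) = 0.004265 m³.
Isobaric, so V/T is constant: P₃ = P₂; V₃ = V₂·(T₃/T₂) = 0.001237 m³.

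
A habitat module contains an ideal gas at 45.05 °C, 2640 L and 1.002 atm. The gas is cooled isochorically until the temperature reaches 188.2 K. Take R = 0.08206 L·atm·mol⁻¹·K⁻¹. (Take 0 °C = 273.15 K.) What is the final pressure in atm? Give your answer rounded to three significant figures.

P₂ ≈ 0.593 atm

Convert: T₁ = 318.2 K.
Isochoric, so P/T is constant: V₂ = V₁; P₂ = P₁·(T₂/T₁) = 0.5926 atm.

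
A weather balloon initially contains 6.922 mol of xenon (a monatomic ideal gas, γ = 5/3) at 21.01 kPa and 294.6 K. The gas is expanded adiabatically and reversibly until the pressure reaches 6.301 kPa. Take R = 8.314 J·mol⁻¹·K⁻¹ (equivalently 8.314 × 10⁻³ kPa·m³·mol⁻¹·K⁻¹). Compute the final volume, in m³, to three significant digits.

V₂ ≈ 1.66 m³

From PV = nRT: V₁ = nRT₁/P₁ = 0.8070 m³.
Reversible adiabatic, γ = 5/3: T₂ = T₁·(P₂/P₁)^((γ−1)/γ) = 182.0 K; V₂ = V₁·(P₁/P₂)^(1/γ) = 1.662 m³.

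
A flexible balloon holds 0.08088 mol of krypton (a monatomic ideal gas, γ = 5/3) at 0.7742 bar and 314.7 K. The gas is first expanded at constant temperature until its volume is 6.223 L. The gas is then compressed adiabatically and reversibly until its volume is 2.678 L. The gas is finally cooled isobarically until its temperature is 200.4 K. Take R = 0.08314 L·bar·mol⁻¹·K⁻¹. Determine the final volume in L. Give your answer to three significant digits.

From PV = nRT: V₁ = nRT₁/P₁ = 2.733 L.
Isothermal, so P V is constant: T₂ = T₁; P₂ = P₁·(V₁/V₂) = 0.3401 bar.
Adiabatic (γ = 5/3), T V^(γ−1) and P V^γ constant: T₃ = T₂·(V₂/V₃)^(γ−1) = 552.1 K; P₃ = P₂·(V₂/V₃)^γ = 1.386 bar.
Isobaric, so V/T is constant: P₄ = P₃; V₄ = V₃·(T₄/T₃) = 0.9720 L.

V₄ ≈ 0.972 L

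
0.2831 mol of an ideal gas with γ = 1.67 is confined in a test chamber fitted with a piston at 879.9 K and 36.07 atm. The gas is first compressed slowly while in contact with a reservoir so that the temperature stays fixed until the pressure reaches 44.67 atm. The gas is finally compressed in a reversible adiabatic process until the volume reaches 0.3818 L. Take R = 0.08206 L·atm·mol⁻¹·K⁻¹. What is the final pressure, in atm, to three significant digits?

P₃ ≈ 60.4 atm

From PV = nRT: V₁ = nRT₁/P₁ = 0.5667 L.
T constant ⇒ Boyle's law P V = const: T₂ = T₁; V₂ = V₁·(P₁/P₂) = 0.4576 L.
Reversible adiabatic, γ = 1.67: T₃ = T₂·(V₂/V₃)^(γ−1) = 993.4 K; P₃ = P₂·(V₂/V₃)^γ = 60.45 atm.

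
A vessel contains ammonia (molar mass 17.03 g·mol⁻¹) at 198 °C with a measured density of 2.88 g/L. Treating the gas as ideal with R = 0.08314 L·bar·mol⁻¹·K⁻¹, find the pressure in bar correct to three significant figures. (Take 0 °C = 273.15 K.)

ρ = PM/(RT) ⇒ P = ρRT/M = (2.88 × 0.08314 × 471.1) / 17.03

P ≈ 6.62 bar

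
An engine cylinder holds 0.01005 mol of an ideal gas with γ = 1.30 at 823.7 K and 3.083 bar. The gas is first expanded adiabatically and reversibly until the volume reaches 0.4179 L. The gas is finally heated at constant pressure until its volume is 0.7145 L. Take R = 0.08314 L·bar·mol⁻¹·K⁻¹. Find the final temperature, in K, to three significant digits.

T₃ ≈ 1.17e+03 K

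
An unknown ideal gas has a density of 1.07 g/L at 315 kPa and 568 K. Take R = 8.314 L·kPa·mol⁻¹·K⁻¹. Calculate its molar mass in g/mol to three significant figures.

ρ = PM/(RT) ⇒ M = ρRT/P = (1.07 × 8.314 × 568.0) / 315

M ≈ 16.0 g/mol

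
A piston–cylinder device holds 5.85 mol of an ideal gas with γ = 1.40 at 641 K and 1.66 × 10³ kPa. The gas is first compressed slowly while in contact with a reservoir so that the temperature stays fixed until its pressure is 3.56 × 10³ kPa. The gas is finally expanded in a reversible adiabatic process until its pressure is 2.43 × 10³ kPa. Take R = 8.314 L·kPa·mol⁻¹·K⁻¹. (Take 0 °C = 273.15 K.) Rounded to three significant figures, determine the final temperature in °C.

T₃ ≈ 302 °C

From PV = nRT: V₁ = nRT₁/P₁ = 18.78 L.
T constant ⇒ Boyle's law P V = const: T₂ = T₁; V₂ = V₁·(P₁/P₂) = 8.757 L.
Adiabatic (γ = 1.40), T V^(γ−1) and P V^γ constant: T₃ = T₂·(P₃/P₂)^((γ−1)/γ) = 574.7 K; V₃ = V₂·(P₂/P₃)^(1/γ) = 11.50 L.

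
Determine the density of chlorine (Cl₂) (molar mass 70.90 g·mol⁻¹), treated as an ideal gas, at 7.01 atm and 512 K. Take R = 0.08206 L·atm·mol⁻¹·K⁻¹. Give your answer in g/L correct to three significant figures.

ρ = PM/(RT) = (7.01 × 70.90) / (0.08206 × 512.0)

ρ ≈ 11.8 g/L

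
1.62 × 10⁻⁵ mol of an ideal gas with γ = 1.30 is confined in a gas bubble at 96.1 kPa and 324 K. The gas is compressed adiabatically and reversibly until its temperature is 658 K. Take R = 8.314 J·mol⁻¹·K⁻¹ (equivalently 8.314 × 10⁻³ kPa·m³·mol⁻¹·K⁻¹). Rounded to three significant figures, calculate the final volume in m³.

From PV = nRT: V₁ = nRT₁/P₁ = 4.541e-07 m³.
Reversible adiabatic, γ = 1.30: P₂ = P₁·(T₂/T₁)^(γ/(γ−1)) = 2070 kPa; V₂ = V₁·(T₁/T₂)^(1/(γ−1)) = 4.281e-08 m³.

V₂ ≈ 4.28e-08 m³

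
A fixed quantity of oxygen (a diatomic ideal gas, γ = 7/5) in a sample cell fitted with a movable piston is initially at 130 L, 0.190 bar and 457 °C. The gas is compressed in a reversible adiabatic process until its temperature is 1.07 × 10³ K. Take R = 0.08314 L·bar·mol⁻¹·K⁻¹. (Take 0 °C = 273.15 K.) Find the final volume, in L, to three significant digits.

V₂ ≈ 50.0 L

Convert: T₁ = 730.1 K.
Reversible adiabatic, γ = 7/5: P₂ = P₁·(T₂/T₁)^(γ/(γ−1)) = 0.7239 bar; V₂ = V₁·(T₁/T₂)^(1/(γ−1)) = 50.01 L.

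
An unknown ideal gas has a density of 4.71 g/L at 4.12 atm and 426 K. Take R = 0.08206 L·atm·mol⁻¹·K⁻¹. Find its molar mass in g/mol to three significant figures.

ρ = PM/(RT) ⇒ M = ρRT/P = (4.71 × 0.08206 × 426.0) / 4.12

M ≈ 40.0 g/mol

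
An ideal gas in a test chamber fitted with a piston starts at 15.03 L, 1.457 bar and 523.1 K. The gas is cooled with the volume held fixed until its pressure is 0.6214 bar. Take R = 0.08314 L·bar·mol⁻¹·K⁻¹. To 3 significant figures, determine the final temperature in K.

T₂ ≈ 223 K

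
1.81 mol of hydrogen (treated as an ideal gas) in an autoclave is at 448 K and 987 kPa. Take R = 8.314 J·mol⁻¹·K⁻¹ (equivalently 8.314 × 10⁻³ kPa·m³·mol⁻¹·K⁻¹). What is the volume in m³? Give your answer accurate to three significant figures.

V ≈ 0.00683 m³

PV = nRT ⇒ V = nRT/P = (1.81 × 8.314 × 10⁻³ × 448) / 987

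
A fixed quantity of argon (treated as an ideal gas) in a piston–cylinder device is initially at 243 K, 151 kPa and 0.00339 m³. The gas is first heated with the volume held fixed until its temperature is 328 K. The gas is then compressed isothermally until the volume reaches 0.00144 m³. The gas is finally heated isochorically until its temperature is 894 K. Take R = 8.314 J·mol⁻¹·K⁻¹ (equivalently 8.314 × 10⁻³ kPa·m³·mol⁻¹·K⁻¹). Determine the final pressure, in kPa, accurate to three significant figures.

P₄ ≈ 1.31e+03 kPa

V constant ⇒ P ∝ T: V₂ = V₁; P₂ = P₁·(T₂/T₁) = 203.8 kPa.
Isothermal, so P V is constant: T₃ = T₂; P₃ = P₂·(V₂/V₃) = 479.8 kPa.
Isochoric, so P/T is constant: V₄ = V₃; P₄ = P₃·(T₄/T₃) = 1308 kPa.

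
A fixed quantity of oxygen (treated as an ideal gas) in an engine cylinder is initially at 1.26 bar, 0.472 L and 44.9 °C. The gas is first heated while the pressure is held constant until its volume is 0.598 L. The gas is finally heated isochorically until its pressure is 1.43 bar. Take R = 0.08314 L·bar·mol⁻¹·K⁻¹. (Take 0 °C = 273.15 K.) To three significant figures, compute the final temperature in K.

Convert: T₁ = 318.0 K.
Isobaric, so V/T is constant: P₂ = P₁; T₂ = T₁·(V₂/V₁) = 403.0 K.
Isochoric, so P/T is constant: V₃ = V₂; T₃ = T₂·(P₃/P₂) = 457.3 K.

T₃ ≈ 457 K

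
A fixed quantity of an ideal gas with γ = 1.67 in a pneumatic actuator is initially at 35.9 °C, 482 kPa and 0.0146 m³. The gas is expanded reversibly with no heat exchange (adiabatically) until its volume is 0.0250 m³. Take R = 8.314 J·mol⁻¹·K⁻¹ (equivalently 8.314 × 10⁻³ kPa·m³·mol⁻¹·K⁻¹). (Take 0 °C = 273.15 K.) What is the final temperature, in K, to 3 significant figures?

Convert: T₁ = 309.0 K.
Reversible adiabatic, γ = 1.67: T₂ = T₁·(V₁/V₂)^(γ−1) = 215.5 K; P₂ = P₁·(V₁/V₂)^γ = 196.3 kPa.

T₂ ≈ 216 K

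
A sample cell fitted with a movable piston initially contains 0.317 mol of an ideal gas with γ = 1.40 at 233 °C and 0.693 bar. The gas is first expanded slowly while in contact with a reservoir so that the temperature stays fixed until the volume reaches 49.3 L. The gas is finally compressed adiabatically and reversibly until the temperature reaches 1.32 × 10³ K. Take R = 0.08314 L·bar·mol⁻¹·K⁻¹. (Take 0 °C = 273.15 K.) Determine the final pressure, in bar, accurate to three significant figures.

Convert: T₁ = 506.1 K.
From PV = nRT: V₁ = nRT₁/P₁ = 19.25 L.
T constant ⇒ Boyle's law P V = const: T₂ = T₁; P₂ = P₁·(V₁/V₂) = 0.2706 bar.
Adiabatic (γ = 1.40), T V^(γ−1) and P V^γ constant: P₃ = P₂·(T₃/T₂)^(γ/(γ−1)) = 7.751 bar; V₃ = V₂·(T₂/T₃)^(1/(γ−1)) = 4.489 L.

P₃ ≈ 7.75 bar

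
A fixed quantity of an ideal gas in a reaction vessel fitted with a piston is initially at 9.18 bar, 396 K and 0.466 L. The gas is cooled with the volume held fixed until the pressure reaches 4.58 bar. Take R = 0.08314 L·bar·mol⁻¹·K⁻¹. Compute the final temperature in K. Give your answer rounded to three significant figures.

Isochoric, so P/T is constant: V₂ = V₁; T₂ = T₁·(P₂/P₁) = 197.6 K.

T₂ ≈ 198 K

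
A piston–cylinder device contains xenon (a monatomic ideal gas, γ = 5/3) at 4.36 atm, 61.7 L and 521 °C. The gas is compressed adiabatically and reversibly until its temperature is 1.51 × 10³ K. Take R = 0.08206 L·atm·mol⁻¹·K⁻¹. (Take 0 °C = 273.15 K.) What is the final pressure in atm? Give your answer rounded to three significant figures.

P₂ ≈ 21.7 atm

Convert: T₁ = 794.1 K.
Adiabatic (γ = 5/3), T V^(γ−1) and P V^γ constant: P₂ = P₁·(T₂/T₁)^(γ/(γ−1)) = 21.74 atm; V₂ = V₁·(T₁/T₂)^(1/(γ−1)) = 23.53 L.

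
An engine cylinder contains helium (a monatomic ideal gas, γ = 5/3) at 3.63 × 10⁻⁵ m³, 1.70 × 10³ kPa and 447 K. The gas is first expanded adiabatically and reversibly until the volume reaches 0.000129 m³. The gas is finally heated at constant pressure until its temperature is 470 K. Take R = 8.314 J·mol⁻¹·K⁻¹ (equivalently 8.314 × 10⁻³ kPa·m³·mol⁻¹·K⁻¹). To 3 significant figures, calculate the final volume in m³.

V₃ ≈ 0.000316 m³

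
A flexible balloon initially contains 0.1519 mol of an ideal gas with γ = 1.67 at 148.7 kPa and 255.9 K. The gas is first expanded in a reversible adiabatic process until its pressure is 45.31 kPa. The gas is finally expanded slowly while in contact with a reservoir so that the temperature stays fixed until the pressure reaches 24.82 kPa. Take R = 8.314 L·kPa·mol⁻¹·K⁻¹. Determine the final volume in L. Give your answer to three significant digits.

V₃ ≈ 8.08 L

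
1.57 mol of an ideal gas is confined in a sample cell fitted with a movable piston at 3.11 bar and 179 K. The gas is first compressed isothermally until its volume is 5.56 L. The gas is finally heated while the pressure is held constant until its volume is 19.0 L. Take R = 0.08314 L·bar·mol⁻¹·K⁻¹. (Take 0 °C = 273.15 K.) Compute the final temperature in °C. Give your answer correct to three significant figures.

From PV = nRT: V₁ = nRT₁/P₁ = 7.513 L.
Isothermal, so P V is constant: T₂ = T₁; P₂ = P₁·(V₁/V₂) = 4.202 bar.
P constant ⇒ V ∝ T: P₃ = P₂; T₃ = T₂·(V₃/V₂) = 611.7 K.

T₃ ≈ 339 °C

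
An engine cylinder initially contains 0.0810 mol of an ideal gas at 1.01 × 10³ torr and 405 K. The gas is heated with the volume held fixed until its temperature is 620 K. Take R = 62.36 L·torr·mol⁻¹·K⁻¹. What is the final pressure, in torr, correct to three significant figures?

From PV = nRT: V₁ = nRT₁/P₁ = 2.025 L.
Isochoric, so P/T is constant: V₂ = V₁; P₂ = P₁·(T₂/T₁) = 1546 torr.

P₂ ≈ 1.55e+03 torr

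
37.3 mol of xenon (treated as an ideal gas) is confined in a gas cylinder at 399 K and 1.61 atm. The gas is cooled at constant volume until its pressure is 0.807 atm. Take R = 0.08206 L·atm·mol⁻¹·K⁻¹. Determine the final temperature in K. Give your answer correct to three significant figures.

From PV = nRT: V₁ = nRT₁/P₁ = 758.6 L.
Isochoric, so P/T is constant: V₂ = V₁; T₂ = T₁·(P₂/P₁) = 200.0 K.

T₂ ≈ 200 K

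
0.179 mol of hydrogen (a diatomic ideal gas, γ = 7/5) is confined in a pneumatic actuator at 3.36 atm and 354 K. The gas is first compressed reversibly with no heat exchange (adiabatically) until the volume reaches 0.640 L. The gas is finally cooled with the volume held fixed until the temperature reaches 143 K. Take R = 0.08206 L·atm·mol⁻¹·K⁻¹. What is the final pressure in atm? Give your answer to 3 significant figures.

P₃ ≈ 3.28 atm

From PV = nRT: V₁ = nRT₁/P₁ = 1.548 L.
Reversible adiabatic, γ = 7/5: T₂ = T₁·(V₁/V₂)^(γ−1) = 504.0 K; P₂ = P₁·(V₁/V₂)^γ = 11.57 atm.
V constant ⇒ P ∝ T: V₃ = V₂; P₃ = P₂·(T₃/T₂) = 3.282 atm.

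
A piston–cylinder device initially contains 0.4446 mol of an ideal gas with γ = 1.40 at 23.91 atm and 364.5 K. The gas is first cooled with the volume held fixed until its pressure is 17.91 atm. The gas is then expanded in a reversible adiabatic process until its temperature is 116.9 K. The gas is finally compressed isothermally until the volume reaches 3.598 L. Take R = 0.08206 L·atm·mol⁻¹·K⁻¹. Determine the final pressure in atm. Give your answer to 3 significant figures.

From PV = nRT: V₁ = nRT₁/P₁ = 0.5562 L.
Isochoric, so P/T is constant: V₂ = V₁; T₂ = T₁·(P₂/P₁) = 273.0 K.
Reversible adiabatic, γ = 1.40: P₃ = P₂·(T₃/T₂)^(γ/(γ−1)) = 0.9198 atm; V₃ = V₂·(T₂/T₃)^(1/(γ−1)) = 4.637 L.
Isothermal, so P V is constant: T₄ = T₃; P₄ = P₃·(V₃/V₄) = 1.185 atm.

P₄ ≈ 1.19 atm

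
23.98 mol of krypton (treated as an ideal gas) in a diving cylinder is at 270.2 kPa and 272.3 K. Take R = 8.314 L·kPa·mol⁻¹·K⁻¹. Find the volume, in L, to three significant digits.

PV = nRT ⇒ V = nRT/P = (23.98 × 8.314 × 272.3) / 270.2

V ≈ 201 L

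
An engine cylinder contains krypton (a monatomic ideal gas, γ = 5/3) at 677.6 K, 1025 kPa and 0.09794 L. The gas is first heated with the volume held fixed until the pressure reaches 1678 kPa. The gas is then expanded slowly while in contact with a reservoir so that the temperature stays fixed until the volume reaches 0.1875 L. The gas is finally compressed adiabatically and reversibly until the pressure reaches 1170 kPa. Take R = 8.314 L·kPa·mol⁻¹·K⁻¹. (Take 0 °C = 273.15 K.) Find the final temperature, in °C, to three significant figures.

T₄ ≈ 972 °C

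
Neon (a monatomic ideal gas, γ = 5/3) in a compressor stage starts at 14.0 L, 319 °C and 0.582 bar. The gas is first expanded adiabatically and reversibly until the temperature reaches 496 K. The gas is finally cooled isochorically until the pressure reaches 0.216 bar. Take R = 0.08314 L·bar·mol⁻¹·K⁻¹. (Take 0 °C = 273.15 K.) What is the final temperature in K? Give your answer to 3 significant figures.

Convert: T₁ = 592.1 K.
Reversible adiabatic, γ = 5/3: P₂ = P₁·(T₂/T₁)^(γ/(γ−1)) = 0.3737 bar; V₂ = V₁·(T₁/T₂)^(1/(γ−1)) = 18.26 L.
V constant ⇒ P ∝ T: V₃ = V₂; T₃ = T₂·(P₃/P₂) = 286.7 K.

T₃ ≈ 287 K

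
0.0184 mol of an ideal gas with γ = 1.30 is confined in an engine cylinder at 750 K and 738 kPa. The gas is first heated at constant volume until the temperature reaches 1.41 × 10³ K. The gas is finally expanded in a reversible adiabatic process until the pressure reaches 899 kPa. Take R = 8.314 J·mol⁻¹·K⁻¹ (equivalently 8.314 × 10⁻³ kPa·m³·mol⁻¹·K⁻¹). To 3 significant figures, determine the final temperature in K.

From PV = nRT: V₁ = nRT₁/P₁ = 0.0001555 m³.
V constant ⇒ P ∝ T: V₂ = V₁; P₂ = P₁·(T₂/T₁) = 1387 kPa.
Adiabatic (γ = 1.30), T V^(γ−1) and P V^γ constant: T₃ = T₂·(P₃/P₂)^((γ−1)/γ) = 1276 K; V₃ = V₂·(P₂/P₃)^(1/γ) = 0.0002171 m³.

T₃ ≈ 1.28e+03 K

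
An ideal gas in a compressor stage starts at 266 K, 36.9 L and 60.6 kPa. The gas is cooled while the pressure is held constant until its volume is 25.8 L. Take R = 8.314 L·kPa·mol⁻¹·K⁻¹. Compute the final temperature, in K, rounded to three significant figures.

T₂ ≈ 186 K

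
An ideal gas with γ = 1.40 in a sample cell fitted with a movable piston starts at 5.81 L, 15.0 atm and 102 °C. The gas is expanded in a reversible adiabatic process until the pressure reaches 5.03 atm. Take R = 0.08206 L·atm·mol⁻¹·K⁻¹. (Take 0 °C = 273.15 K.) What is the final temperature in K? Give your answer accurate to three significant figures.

T₂ ≈ 275 K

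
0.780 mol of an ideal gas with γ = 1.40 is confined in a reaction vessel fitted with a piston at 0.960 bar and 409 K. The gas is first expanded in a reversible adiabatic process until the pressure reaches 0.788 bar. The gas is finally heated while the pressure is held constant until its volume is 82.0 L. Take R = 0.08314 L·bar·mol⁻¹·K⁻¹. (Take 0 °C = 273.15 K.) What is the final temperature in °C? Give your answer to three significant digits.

From PV = nRT: V₁ = nRT₁/P₁ = 27.63 L.
Adiabatic (γ = 1.40), T V^(γ−1) and P V^γ constant: T₂ = T₁·(P₂/P₁)^((γ−1)/γ) = 386.6 K; V₂ = V₁·(P₁/P₂)^(1/γ) = 31.81 L.
Isobaric, so V/T is constant: P₃ = P₂; T₃ = T₂·(V₃/V₂) = 996.4 K.

T₃ ≈ 723 °C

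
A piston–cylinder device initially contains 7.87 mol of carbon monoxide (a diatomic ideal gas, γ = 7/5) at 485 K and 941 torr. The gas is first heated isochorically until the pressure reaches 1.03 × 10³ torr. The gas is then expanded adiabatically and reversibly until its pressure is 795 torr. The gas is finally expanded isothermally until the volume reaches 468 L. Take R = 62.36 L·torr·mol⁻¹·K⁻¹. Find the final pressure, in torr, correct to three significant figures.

From PV = nRT: V₁ = nRT₁/P₁ = 252.9 L.
V constant ⇒ P ∝ T: V₂ = V₁; T₂ = T₁·(P₂/P₁) = 530.9 K.
Adiabatic (γ = 7/5), T V^(γ−1) and P V^γ constant: T₃ = T₂·(P₃/P₂)^((γ−1)/γ) = 493.0 K; V₃ = V₂·(P₂/P₃)^(1/γ) = 304.3 L.
T constant ⇒ Boyle's law P V = const: T₄ = T₃; P₄ = P₃·(V₃/V₄) = 517.0 torr.

P₄ ≈ 517 torr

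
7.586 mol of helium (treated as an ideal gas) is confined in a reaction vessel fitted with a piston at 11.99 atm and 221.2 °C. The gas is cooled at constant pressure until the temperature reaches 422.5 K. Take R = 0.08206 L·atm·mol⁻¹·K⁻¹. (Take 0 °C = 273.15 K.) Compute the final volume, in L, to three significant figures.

V₂ ≈ 21.9 L

Convert: T₁ = 494.3 K.
From PV = nRT: V₁ = nRT₁/P₁ = 25.67 L.
P constant ⇒ V ∝ T: P₂ = P₁; V₂ = V₁·(T₂/T₁) = 21.94 L.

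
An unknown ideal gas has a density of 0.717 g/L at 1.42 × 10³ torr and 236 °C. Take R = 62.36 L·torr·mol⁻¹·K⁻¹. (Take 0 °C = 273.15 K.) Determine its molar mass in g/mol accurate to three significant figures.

M ≈ 16.0 g/mol

ρ = PM/(RT) ⇒ M = ρRT/P = (0.717 × 62.36 × 509.1) / 1.42e+03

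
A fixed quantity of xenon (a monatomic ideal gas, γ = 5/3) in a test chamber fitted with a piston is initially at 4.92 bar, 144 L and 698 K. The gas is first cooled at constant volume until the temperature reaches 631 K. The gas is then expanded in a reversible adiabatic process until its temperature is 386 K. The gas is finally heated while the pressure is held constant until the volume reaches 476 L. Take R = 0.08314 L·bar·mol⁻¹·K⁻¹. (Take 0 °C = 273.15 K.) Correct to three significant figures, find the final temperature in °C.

V constant ⇒ P ∝ T: V₂ = V₁; P₂ = P₁·(T₂/T₁) = 4.448 bar.
Adiabatic (γ = 5/3), T V^(γ−1) and P V^γ constant: P₃ = P₂·(T₃/T₂)^(γ/(γ−1)) = 1.302 bar; V₃ = V₂·(T₂/T₃)^(1/(γ−1)) = 301.0 L.
P constant ⇒ V ∝ T: P₄ = P₃; T₄ = T₃·(V₄/V₃) = 610.5 K.

T₄ ≈ 337 °C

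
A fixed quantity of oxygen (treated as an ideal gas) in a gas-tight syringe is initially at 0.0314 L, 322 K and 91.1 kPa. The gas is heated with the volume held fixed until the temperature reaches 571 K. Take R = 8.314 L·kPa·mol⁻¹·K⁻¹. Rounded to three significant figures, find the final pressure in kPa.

Isochoric, so P/T is constant: V₂ = V₁; P₂ = P₁·(T₂/T₁) = 161.5 kPa.

P₂ ≈ 162 kPa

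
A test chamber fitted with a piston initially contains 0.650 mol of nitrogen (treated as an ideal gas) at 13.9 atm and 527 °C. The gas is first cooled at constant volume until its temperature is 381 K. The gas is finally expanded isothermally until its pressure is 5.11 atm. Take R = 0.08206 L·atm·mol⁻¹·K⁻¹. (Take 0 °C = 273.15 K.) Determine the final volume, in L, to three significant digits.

V₃ ≈ 3.98 L

Convert: T₁ = 800.1 K.
From PV = nRT: V₁ = nRT₁/P₁ = 3.070 L.
V constant ⇒ P ∝ T: V₂ = V₁; P₂ = P₁·(T₂/T₁) = 6.619 atm.
T constant ⇒ Boyle's law P V = const: T₃ = T₂; V₃ = V₂·(P₂/P₃) = 3.977 L.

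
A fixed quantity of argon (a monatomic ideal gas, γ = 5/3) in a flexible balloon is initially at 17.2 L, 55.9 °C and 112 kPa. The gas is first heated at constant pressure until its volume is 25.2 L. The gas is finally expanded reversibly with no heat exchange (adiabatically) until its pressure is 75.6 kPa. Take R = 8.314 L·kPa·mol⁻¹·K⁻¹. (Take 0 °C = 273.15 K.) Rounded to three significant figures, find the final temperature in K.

T₃ ≈ 412 K

Convert: T₁ = 329.0 K.
P constant ⇒ V ∝ T: P₂ = P₁; T₂ = T₁·(V₂/V₁) = 482.1 K.
Adiabatic (γ = 5/3), T V^(γ−1) and P V^γ constant: T₃ = T₂·(P₃/P₂)^((γ−1)/γ) = 412.0 K; V₃ = V₂·(P₂/P₃)^(1/γ) = 31.90 L.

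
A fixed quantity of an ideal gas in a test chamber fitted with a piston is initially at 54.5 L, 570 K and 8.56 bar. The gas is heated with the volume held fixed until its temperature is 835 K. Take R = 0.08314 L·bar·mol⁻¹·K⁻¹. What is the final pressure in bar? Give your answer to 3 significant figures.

Isochoric, so P/T is constant: V₂ = V₁; P₂ = P₁·(T₂/T₁) = 12.54 bar.

P₂ ≈ 12.5 bar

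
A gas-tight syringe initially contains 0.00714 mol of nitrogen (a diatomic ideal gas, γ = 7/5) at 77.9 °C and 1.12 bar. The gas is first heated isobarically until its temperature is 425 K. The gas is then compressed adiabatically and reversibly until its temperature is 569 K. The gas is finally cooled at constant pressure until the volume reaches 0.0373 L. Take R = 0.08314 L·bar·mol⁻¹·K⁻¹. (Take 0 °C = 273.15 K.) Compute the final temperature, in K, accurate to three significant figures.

Convert: T₁ = 351.0 K.
From PV = nRT: V₁ = nRT₁/P₁ = 0.1861 L.
P constant ⇒ V ∝ T: P₂ = P₁; V₂ = V₁·(T₂/T₁) = 0.2253 L.
Reversible adiabatic, γ = 7/5: P₃ = P₂·(T₃/T₂)^(γ/(γ−1)) = 3.110 bar; V₃ = V₂·(T₂/T₃)^(1/(γ−1)) = 0.1086 L.
P constant ⇒ V ∝ T: P₄ = P₃; T₄ = T₃·(V₄/V₃) = 195.4 K.

T₄ ≈ 195 K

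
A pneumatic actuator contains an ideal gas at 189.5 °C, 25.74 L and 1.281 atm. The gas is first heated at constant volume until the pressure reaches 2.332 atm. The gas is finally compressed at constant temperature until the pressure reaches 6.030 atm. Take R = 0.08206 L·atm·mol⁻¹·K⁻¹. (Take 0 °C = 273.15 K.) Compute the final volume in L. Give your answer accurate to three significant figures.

Convert: T₁ = 462.6 K.
V constant ⇒ P ∝ T: V₂ = V₁; T₂ = T₁·(P₂/P₁) = 842.2 K.
Isothermal, so P V is constant: T₃ = T₂; V₃ = V₂·(P₂/P₃) = 9.955 L.

V₃ ≈ 9.95 L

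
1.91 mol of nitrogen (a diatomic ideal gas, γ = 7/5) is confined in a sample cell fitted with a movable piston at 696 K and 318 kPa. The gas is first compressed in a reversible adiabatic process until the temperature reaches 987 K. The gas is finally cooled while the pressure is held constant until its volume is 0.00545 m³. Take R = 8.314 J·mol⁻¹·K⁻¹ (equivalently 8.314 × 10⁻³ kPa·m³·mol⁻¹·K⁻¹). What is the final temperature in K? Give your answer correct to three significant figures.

From PV = nRT: V₁ = nRT₁/P₁ = 0.03476 m³.
Reversible adiabatic, γ = 7/5: P₂ = P₁·(T₂/T₁)^(γ/(γ−1)) = 1080 kPa; V₂ = V₁·(T₁/T₂)^(1/(γ−1)) = 0.01451 m³.
P constant ⇒ V ∝ T: P₃ = P₂; T₃ = T₂·(V₃/V₂) = 370.6 K.

T₃ ≈ 371 K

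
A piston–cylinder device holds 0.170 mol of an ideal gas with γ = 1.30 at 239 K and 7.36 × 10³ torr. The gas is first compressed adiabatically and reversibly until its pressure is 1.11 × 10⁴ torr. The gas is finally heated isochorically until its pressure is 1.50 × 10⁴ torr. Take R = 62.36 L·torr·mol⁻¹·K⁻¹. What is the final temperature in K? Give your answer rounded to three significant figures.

From PV = nRT: V₁ = nRT₁/P₁ = 0.3443 L.
Adiabatic (γ = 1.30), T V^(γ−1) and P V^γ constant: T₂ = T₁·(P₂/P₁)^((γ−1)/γ) = 262.8 K; V₂ = V₁·(P₁/P₂)^(1/γ) = 0.2510 L.
V constant ⇒ P ∝ T: V₃ = V₂; T₃ = T₂·(P₃/P₂) = 355.1 K.

T₃ ≈ 355 K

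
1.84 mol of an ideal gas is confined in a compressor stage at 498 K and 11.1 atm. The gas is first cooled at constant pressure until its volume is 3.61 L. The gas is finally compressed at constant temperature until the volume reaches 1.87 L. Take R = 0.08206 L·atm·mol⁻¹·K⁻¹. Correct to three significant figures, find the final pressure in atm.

From PV = nRT: V₁ = nRT₁/P₁ = 6.774 L.
P constant ⇒ V ∝ T: P₂ = P₁; T₂ = T₁·(V₂/V₁) = 265.4 K.
Isothermal, so P V is constant: T₃ = T₂; P₃ = P₂·(V₂/V₃) = 21.43 atm.

P₃ ≈ 21.4 atm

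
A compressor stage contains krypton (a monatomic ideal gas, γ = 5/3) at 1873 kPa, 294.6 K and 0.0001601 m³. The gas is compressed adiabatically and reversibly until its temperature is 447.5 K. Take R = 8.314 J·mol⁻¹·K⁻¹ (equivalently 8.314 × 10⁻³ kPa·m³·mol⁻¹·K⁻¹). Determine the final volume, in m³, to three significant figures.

V₂ ≈ 8.55e-05 m³

Adiabatic (γ = 5/3), T V^(γ−1) and P V^γ constant: P₂ = P₁·(T₂/T₁)^(γ/(γ−1)) = 5326 kPa; V₂ = V₁·(T₁/T₂)^(1/(γ−1)) = 8.552e-05 m³.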